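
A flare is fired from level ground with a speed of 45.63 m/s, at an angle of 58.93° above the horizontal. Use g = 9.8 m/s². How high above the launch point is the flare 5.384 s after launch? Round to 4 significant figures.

v_y0 = 45.63 sin 58.93° = 39.084 m/s.
y(t) = v_y0 t − ½ g t² = 39.084×5.384 − 4.900×5.384² = 68.39 m.

68.39 m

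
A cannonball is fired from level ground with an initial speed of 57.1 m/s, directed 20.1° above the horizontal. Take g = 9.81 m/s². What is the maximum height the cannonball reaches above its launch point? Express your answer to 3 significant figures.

Vertical component of launch velocity: v_y = 57.1 sin 20.1° = 19.62 m/s.
At the highest point the vertical velocity is zero, so v_y² = 2 g h_max.
h_max = (19.62)² / (2 × 9.81) = 384.9 / 19.62 = 19.6 m.

19.6 m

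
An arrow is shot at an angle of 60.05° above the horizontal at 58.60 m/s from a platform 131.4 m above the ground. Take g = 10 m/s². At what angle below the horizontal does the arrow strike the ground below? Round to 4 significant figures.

67.93°

v_x = 58.60 cos 60.05° = 29.256 m/s.
At impact |v_y| = √(v_y0² + 2 g h) = √(50.775² + 2×10×131.4) = 72.153 m/s.
Angle below horizontal = arctan(|v_y| / v_x) = arctan(72.153 / 29.256) = 67.93°.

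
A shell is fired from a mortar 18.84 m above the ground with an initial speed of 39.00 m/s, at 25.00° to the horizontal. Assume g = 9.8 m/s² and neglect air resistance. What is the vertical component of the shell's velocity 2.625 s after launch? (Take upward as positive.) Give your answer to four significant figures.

-9.243 m/s

Initial vertical component: v_y0 = 39.00 sin 25.00° = 16.482 m/s.
v_y(t) = v_y0 − g t = 16.482 − 9.8 × 2.625 = -9.243 m/s.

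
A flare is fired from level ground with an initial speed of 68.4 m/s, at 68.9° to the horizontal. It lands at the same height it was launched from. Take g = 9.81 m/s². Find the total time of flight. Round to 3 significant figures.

13.0 s

Vertical component: v_y = 68.4 sin 68.9° = 63.81 m/s.
For a projectile landing at launch height, time of flight is t = 2 v_y / g = 2 × 63.81 / 9.81 = 13.0 s.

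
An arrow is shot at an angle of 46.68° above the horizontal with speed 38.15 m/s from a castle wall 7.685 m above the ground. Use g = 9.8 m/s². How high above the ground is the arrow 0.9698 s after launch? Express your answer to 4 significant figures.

29.99 m

v_y0 = 38.15 sin 46.68° = 27.755 m/s.
y(t) = 7.685 + v_y0 t − ½ g t² = 7.685 + 27.755×0.9698 − ½×9.8×0.9698² = 29.99 m.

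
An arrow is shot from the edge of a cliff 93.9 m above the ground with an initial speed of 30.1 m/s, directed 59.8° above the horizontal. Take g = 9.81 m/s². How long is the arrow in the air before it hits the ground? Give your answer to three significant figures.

Vertical component: v_y = 30.1 sin 59.8° = 26.01 m/s.
Taking up as positive with launch at y = 93.9 m, landing at y = 0: 0 = 93.9 + 26.01 t − ½(9.81) t².
Solving 4.905 t² − 26.01 t − 93.9 = 0 gives t = [26.01 + √(26.01² + 4·4.905·93.9)] / 9.810 = 7.77 s.

7.77 s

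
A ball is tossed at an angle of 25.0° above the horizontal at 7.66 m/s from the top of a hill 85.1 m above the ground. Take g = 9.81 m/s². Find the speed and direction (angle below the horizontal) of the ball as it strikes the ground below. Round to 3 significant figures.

v_x = 7.66 cos 25.0° = 6.942 m/s (constant).
|v_y| at impact = √((3.237)² + 2×9.81×85.1) = 40.99 m/s.
Speed = √(6.942² + 40.99²) = 41.6 m/s; angle = arctan(40.99/6.942) = 80.4° below horizontal.

41.6 m/s at 80.4° below the horizontal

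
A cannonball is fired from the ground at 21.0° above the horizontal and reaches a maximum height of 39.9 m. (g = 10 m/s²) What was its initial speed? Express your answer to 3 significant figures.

78.8 m/s

At maximum height v_y = 0, so (v₀ sin θ)² = 2 g H.
v₀ sin 21.0° = √(2 × 10 × 39.9) = 28.25 m/s.
v₀ = 28.25 / sin 21.0° = 28.25 / 0.3584 = 78.8 m/s.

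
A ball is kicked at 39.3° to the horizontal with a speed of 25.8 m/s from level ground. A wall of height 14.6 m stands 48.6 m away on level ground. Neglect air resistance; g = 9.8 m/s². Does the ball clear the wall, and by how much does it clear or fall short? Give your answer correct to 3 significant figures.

v_x = 25.8 cos 39.3° = 19.97 m/s; v_y0 = 25.8 sin 39.3° = 16.34 m/s.
Time to reach the wall: t = 48.6 / 19.97 = 2.434 s.
Height at that point: y = 16.34×2.434 − 4.900×2.434² = 10.74 m.
That is 14.6 − 10.74 = 3.86 m below the top of the wall, so the ball does not clear it.

No — it falls 3.86 m short of clearing the wall.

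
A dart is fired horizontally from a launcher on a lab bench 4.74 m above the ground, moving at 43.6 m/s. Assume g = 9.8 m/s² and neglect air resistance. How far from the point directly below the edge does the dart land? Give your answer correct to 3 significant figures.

Initial vertical velocity is zero, so the fall time comes from h = ½ g t²: t = √(2 × 4.74 / 9.8) = 0.9835 s.
Horizontal motion is uniform at 43.6 m/s, so x = 43.6 × 0.9835 = 42.9 m.

42.9 m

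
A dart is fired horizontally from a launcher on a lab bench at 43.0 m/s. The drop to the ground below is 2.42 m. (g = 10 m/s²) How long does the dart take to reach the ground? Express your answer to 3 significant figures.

0.696 s

The horizontal speed doesn't affect the fall. With v_y0 = 0, h = ½ g t².
t = √(2 × 2.42 / 10) = √0.4840 = 0.696 s.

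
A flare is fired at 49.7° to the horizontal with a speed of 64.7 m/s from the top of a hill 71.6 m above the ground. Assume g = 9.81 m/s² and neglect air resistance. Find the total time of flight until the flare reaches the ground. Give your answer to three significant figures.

11.3 s

Vertical component: v_y = 64.7 sin 49.7° = 49.34 m/s.
Taking up as positive with launch at y = 71.6 m, landing at y = 0: 0 = 71.6 + 49.34 t − ½(9.81) t².
Solving 4.905 t² − 49.34 t − 71.6 = 0 gives t = [49.34 + √(49.34² + 4·4.905·71.6)] / 9.810 = 11.3 s.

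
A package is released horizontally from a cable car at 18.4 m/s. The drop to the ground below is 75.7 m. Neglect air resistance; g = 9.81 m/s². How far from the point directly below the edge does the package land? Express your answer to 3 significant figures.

72.3 m

Initial vertical velocity is zero, so the fall time comes from h = ½ g t²: t = √(2 × 75.7 / 9.81) = 3.929 s.
Horizontal motion is uniform at 18.4 m/s, so x = 18.4 × 3.929 = 72.3 m.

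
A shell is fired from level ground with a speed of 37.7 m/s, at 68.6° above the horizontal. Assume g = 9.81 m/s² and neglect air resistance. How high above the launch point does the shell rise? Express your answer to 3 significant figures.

Vertical component of launch velocity: v_y = 37.7 sin 68.6° = 35.10 m/s.
At the highest point the vertical velocity is zero, so v_y² = 2 g h_max.
h_max = (35.10)² / (2 × 9.81) = 1232 / 19.62 = 62.8 m.

62.8 m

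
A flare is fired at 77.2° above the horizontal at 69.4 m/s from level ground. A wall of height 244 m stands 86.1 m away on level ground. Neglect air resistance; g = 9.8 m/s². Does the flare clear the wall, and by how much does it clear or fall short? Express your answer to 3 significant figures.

v_x = 69.4 cos 77.2° = 15.38 m/s; v_y0 = 69.4 sin 77.2° = 67.68 m/s.
Time to reach the wall: t = 86.1 / 15.38 = 5.598 s.
Height at that point: y = 67.68×5.598 − 4.900×5.598² = 225.3 m.
That is 244 − 225.3 = 18.7 m below the top of the wall, so the flare does not clear it.

No — it falls 18.7 m short of clearing the wall.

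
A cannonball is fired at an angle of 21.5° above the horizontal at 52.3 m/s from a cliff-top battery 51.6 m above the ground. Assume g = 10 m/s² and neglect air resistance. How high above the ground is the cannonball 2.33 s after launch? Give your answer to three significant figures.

v_y0 = 52.3 sin 21.5° = 19.17 m/s.
y(t) = 51.6 + v_y0 t − ½ g t² = 51.6 + 19.17×2.33 − ½×10×2.33² = 69.1 m.

69.1 m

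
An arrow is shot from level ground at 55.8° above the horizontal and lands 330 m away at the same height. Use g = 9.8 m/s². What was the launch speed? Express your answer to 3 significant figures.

On level ground, R = v₀² sin(2θ) / g, so v₀ = √(R g / sin 2θ).
sin(2 × 55.8°) = 0.9298.
v₀ = √(330 × 9.8 / 0.9298) = √3478 = 59.0 m/s.

59.0 m/s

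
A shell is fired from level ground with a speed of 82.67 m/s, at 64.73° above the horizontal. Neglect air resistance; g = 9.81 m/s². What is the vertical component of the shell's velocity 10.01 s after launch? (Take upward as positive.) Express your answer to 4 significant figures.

Initial vertical component: v_y0 = 82.67 sin 64.73° = 74.759 m/s.
v_y(t) = v_y0 − g t = 74.759 − 9.81 × 10.01 = -23.44 m/s.

-23.44 m/s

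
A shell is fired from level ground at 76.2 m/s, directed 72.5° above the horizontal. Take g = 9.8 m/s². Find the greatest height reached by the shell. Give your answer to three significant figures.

269 m

Vertical component of launch velocity: v_y = 76.2 sin 72.5° = 72.67 m/s.
At the highest point the vertical velocity is zero, so v_y² = 2 g h_max.
h_max = (72.67)² / (2 × 9.8) = 5281 / 19.60 = 269 m.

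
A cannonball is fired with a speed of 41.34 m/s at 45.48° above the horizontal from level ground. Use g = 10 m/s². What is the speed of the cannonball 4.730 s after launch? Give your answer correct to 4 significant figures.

34.03 m/s

v_x = 41.34 cos 45.48° = 28.986 m/s (constant).
v_y(t) = 41.34 sin 45.48° − g t = 29.476 − 10 × 4.730 = -17.824 m/s.
Speed = √(v_x² + v_y²) = √(840.19 + 317.69) = 34.03 m/s.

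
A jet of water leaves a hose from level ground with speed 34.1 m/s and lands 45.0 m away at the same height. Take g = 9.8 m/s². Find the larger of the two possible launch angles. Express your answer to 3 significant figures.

Level-ground range: R = v₀² sin(2θ)/g ⇒ sin 2θ = R g / v₀² = 45.0×9.8/34.1² = 0.3793.
2θ = arcsin(0.3793) = 22.29° or 180° − 22.29° = 157.71°.
So θ = 11.1° or θ = 78.9°.

78.9°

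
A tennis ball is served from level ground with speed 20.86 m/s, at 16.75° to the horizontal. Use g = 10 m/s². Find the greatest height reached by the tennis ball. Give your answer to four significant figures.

Vertical component of launch velocity: v_y = 20.86 sin 16.75° = 6.0118 m/s.
At the highest point the vertical velocity is zero, so v_y² = 2 g h_max.
h_max = (6.0118)² / (2 × 10) = 36.142 / 20.00 = 1.807 m.

1.807 m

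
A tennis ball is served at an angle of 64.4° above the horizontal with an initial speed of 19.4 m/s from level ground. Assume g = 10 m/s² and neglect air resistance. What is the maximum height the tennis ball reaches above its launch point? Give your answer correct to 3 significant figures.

15.3 m

Vertical component of launch velocity: v_y = 19.4 sin 64.4° = 17.50 m/s.
At the highest point the vertical velocity is zero, so v_y² = 2 g h_max.
h_max = (17.50)² / (2 × 10) = 306.2 / 20.00 = 15.3 m.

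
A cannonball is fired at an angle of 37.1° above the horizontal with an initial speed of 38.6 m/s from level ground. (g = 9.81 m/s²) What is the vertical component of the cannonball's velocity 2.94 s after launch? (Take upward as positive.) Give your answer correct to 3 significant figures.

Initial vertical component: v_y0 = 38.6 sin 37.1° = 23.28 m/s.
v_y(t) = v_y0 − g t = 23.28 − 9.81 × 2.94 = -5.56 m/s.

-5.56 m/s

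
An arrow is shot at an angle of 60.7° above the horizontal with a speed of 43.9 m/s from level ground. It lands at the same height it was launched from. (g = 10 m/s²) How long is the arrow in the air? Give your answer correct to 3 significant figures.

7.66 s

Vertical component: v_y = 43.9 sin 60.7° = 38.28 m/s.
For a projectile landing at launch height, time of flight is t = 2 v_y / g = 2 × 38.28 / 10 = 7.66 s.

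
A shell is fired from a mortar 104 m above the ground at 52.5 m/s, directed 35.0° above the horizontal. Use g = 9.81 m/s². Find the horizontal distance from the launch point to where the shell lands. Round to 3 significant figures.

370 m

Components: v_x = 52.5 cos 35.0° = 43.01 m/s, v_y = 52.5 sin 35.0° = 30.11 m/s.
Vertical: 0 = 104 + 30.11 t − ½(9.81) t² ⇒ 4.905 t² − 30.11 t − 104 = 0.
t = [30.11 + √(906.6 + 2040)] / 9.810 = 8.603 s.
Horizontal: R = v_x · t = 43.01 × 8.603 = 370 m.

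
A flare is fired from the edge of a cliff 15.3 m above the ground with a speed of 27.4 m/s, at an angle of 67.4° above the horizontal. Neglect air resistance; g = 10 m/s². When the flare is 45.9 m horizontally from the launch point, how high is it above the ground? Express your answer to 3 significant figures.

v_x = 27.4 cos 67.4° = 10.53 m/s, v_y0 = 27.4 sin 67.4° = 25.30 m/s.
Time to reach x = 45.9 m: t = x / v_x = 45.9 / 10.53 = 4.359 s.
y = 15.3 + v_y0 t − ½ g t² = 15.3 + 25.30×4.359 − 5.000×4.359² = 30.6 m.

30.6 m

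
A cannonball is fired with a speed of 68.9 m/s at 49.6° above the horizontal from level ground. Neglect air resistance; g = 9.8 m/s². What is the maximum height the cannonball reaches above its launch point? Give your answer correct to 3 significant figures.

140 m

Vertical component of launch velocity: v_y = 68.9 sin 49.6° = 52.47 m/s.
At the highest point the vertical velocity is zero, so v_y² = 2 g h_max.
h_max = (52.47)² / (2 × 9.8) = 2753 / 19.60 = 140 m.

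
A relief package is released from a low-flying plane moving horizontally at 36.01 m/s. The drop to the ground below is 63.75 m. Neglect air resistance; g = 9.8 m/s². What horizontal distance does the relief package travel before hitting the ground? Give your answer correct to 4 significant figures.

129.9 m

Initial vertical velocity is zero, so the fall time comes from h = ½ g t²: t = √(2 × 63.75 / 9.8) = 3.6070 s.
Horizontal motion is uniform at 36.01 m/s, so x = 36.01 × 3.6070 = 129.9 m.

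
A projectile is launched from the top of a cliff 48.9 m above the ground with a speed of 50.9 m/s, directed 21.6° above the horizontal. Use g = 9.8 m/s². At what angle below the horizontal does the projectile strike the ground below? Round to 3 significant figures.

37.4°

v_x = 50.9 cos 21.6° = 47.33 m/s.
At impact |v_y| = √(v_y0² + 2 g h) = √(18.74² + 2×9.8×48.9) = 36.19 m/s.
Angle below horizontal = arctan(|v_y| / v_x) = arctan(36.19 / 47.33) = 37.4°.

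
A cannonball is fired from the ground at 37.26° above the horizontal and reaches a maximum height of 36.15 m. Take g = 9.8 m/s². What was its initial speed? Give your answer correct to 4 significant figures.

At maximum height v_y = 0, so (v₀ sin θ)² = 2 g H.
v₀ sin 37.26° = √(2 × 9.8 × 36.15) = 26.618 m/s.
v₀ = 26.618 / sin 37.26° = 26.618 / 0.6054 = 43.97 m/s.

43.97 m/s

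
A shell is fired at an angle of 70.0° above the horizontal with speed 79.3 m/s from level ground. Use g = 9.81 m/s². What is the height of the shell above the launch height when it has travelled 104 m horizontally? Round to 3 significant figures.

214 m

v_x = 79.3 cos 70.0° = 27.12 m/s, v_y0 = 79.3 sin 70.0° = 74.52 m/s.
Time to reach x = 104 m: t = x / v_x = 104 / 27.12 = 3.835 s.
y = v_y0 t − ½ g t² = 74.52×3.835 − 4.905×3.835² = 214 m.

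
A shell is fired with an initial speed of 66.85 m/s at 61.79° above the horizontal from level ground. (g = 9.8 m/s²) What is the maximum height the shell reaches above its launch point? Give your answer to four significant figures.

177.1 m

Vertical component of launch velocity: v_y = 66.85 sin 61.79° = 58.910 m/s.
At the highest point the vertical velocity is zero, so v_y² = 2 g h_max.
h_max = (58.910)² / (2 × 9.8) = 3470.4 / 19.60 = 177.1 m.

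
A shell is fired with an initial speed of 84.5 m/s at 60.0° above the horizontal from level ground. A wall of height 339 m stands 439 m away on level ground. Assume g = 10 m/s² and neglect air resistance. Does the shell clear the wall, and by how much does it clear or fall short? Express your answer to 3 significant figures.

v_x = 84.5 cos 60.0° = 42.25 m/s; v_y0 = 84.5 sin 60.0° = 73.18 m/s.
Time to reach the wall: t = 439 / 42.25 = 10.39 s.
Height at that point: y = 73.18×10.39 − 5.000×10.39² = 220.6 m.
That is 339 − 220.6 = 118 m below the top of the wall, so the shell does not clear it.

No — it falls 118 m short of clearing the wall.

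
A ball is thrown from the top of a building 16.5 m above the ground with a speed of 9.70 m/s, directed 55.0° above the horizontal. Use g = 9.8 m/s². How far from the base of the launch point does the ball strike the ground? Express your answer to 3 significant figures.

15.7 m

Components: v_x = 9.70 cos 55.0° = 5.564 m/s, v_y = 9.70 sin 55.0° = 7.946 m/s.
Vertical: 0 = 16.5 + 7.946 t − ½(9.8) t² ⇒ 4.900 t² − 7.946 t − 16.5 = 0.
t = [7.946 + √(63.14 + 323.4)] / 9.800 = 2.817 s.
Horizontal: R = v_x · t = 5.564 × 2.817 = 15.7 m.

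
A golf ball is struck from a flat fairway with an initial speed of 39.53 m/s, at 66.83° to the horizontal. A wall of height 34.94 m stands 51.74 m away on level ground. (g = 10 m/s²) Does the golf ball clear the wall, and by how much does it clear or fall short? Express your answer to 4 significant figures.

v_x = 39.53 cos 66.83° = 15.553 m/s; v_y0 = 39.53 sin 66.83° = 36.342 m/s.
Time to reach the wall: t = 51.74 / 15.553 = 3.3267 s.
Height at that point: y = 36.342×3.3267 − 5.000×3.3267² = 65.564 m.
That is 65.564 − 34.94 = 30.62 m above the top of the wall, so the golf ball clears it.

Yes — it clears the wall by 30.62 m.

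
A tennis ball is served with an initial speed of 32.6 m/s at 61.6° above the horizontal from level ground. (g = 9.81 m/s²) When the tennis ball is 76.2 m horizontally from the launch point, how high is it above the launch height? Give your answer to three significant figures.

v_x = 32.6 cos 61.6° = 15.51 m/s, v_y0 = 32.6 sin 61.6° = 28.68 m/s.
Time to reach x = 76.2 m: t = x / v_x = 76.2 / 15.51 = 4.913 s.
y = v_y0 t − ½ g t² = 28.68×4.913 − 4.905×4.913² = 22.5 m.

22.5 m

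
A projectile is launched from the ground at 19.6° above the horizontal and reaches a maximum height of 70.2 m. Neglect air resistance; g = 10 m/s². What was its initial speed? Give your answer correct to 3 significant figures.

112 m/s

At maximum height v_y = 0, so (v₀ sin θ)² = 2 g H.
v₀ sin 19.6° = √(2 × 10 × 70.2) = 37.47 m/s.
v₀ = 37.47 / sin 19.6° = 37.47 / 0.3355 = 112 m/s.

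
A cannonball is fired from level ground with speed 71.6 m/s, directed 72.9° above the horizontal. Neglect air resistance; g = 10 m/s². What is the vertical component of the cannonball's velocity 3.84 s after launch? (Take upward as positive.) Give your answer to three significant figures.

30.0 m/s

Initial vertical component: v_y0 = 71.6 sin 72.9° = 68.43 m/s.
v_y(t) = v_y0 − g t = 68.43 − 10 × 3.84 = 30.0 m/s.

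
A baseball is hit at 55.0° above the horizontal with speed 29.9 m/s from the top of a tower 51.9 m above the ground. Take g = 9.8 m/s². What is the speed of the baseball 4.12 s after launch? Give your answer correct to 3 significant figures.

23.4 m/s

v_x = 29.9 cos 55.0° = 17.15 m/s (constant).
v_y(t) = 29.9 sin 55.0° − g t = 24.49 − 9.8 × 4.12 = -15.89 m/s.
Speed = √(v_x² + v_y²) = √(294.1 + 252.5) = 23.4 m/s.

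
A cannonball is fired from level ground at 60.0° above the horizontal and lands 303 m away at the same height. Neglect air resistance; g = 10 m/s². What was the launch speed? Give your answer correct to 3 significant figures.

59.2 m/s

On level ground, R = v₀² sin(2θ) / g, so v₀ = √(R g / sin 2θ).
sin(2 × 60.0°) = 0.8660.
v₀ = √(303 × 10 / 0.8660) = √3499 = 59.2 m/s.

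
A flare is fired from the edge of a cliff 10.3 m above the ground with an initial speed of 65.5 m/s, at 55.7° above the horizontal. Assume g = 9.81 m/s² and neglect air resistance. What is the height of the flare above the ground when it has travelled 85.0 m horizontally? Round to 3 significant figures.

v_x = 65.5 cos 55.7° = 36.91 m/s, v_y0 = 65.5 sin 55.7° = 54.11 m/s.
Time to reach x = 85.0 m: t = x / v_x = 85.0 / 36.91 = 2.303 s.
y = 10.3 + v_y0 t − ½ g t² = 10.3 + 54.11×2.303 − 4.905×2.303² = 109 m.

109 m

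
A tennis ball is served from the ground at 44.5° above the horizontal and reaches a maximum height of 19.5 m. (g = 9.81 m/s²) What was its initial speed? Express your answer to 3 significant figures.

At maximum height v_y = 0, so (v₀ sin θ)² = 2 g H.
v₀ sin 44.5° = √(2 × 9.81 × 19.5) = 19.56 m/s.
v₀ = 19.56 / sin 44.5° = 19.56 / 0.7009 = 27.9 m/s.

27.9 m/s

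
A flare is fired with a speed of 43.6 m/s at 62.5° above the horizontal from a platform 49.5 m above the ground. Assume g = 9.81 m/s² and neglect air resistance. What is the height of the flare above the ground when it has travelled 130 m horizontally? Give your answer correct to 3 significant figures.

v_x = 43.6 cos 62.5° = 20.13 m/s, v_y0 = 43.6 sin 62.5° = 38.67 m/s.
Time to reach x = 130 m: t = x / v_x = 130 / 20.13 = 6.458 s.
y = 49.5 + v_y0 t − ½ g t² = 49.5 + 38.67×6.458 − 4.905×6.458² = 94.7 m.

94.7 m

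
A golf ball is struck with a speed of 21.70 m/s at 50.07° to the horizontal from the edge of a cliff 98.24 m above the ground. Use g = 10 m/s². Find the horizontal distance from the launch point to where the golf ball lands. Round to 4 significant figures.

Components: v_x = 21.70 cos 50.07° = 13.928 m/s, v_y = 21.70 sin 50.07° = 16.640 m/s.
Vertical: 0 = 98.24 + 16.640 t − ½(10) t² ⇒ 5.000 t² − 16.640 t − 98.24 = 0.
t = [16.640 + √(276.89 + 1964.8)] / 10.00 = 6.3986 s.
Horizontal: R = v_x · t = 13.928 × 6.3986 = 89.12 m.

89.12 m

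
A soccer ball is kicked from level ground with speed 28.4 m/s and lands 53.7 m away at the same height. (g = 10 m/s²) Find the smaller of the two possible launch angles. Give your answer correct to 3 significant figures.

Level-ground range: R = v₀² sin(2θ)/g ⇒ sin 2θ = R g / v₀² = 53.7×10/28.4² = 0.6658.
2θ = arcsin(0.6658) = 41.74° or 180° − 41.74° = 138.26°.
So θ = 20.9° or θ = 69.1°.

20.9°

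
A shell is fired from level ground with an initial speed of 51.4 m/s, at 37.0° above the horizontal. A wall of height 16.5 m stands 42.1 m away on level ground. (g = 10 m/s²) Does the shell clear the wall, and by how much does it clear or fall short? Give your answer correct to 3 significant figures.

v_x = 51.4 cos 37.0° = 41.05 m/s; v_y0 = 51.4 sin 37.0° = 30.93 m/s.
Time to reach the wall: t = 42.1 / 41.05 = 1.026 s.
Height at that point: y = 30.93×1.026 − 5.000×1.026² = 26.47 m.
That is 26.47 − 16.5 = 9.97 m above the top of the wall, so the shell clears it.

Yes — it clears the wall by 9.97 m.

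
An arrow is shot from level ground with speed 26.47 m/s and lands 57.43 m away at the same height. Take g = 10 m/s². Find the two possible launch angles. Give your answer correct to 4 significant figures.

27.53° and 62.47°

Level-ground range: R = v₀² sin(2θ)/g ⇒ sin 2θ = R g / v₀² = 57.43×10/26.47² = 0.8197.
2θ = arcsin(0.8197) = 55.055° or 180° − 55.055° = 124.945°.
So θ = 27.53° or θ = 62.47°.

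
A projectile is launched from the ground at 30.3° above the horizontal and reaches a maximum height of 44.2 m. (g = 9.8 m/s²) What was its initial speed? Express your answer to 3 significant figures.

58.3 m/s

At maximum height v_y = 0, so (v₀ sin θ)² = 2 g H.
v₀ sin 30.3° = √(2 × 9.8 × 44.2) = 29.43 m/s.
v₀ = 29.43 / sin 30.3° = 29.43 / 0.5045 = 58.3 m/s.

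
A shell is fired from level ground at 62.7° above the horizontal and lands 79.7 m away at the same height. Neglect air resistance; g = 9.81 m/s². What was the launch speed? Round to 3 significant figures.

On level ground, R = v₀² sin(2θ) / g, so v₀ = √(R g / sin 2θ).
sin(2 × 62.7°) = 0.8151.
v₀ = √(79.7 × 9.81 / 0.8151) = √959.2 = 31.0 m/s.

31.0 m/s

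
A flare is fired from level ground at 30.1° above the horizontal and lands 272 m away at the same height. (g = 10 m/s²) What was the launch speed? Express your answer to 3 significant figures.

On level ground, R = v₀² sin(2θ) / g, so v₀ = √(R g / sin 2θ).
sin(2 × 30.1°) = 0.8678.
v₀ = √(272 × 10 / 0.8678) = √3134 = 56.0 m/s.

56.0 m/s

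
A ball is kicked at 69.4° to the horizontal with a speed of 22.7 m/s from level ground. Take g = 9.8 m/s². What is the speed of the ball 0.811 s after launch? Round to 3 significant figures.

v_x = 22.7 cos 69.4° = 7.987 m/s (constant).
v_y(t) = 22.7 sin 69.4° − g t = 21.25 − 9.8 × 0.811 = 13.30 m/s.
Speed = √(v_x² + v_y²) = √(63.79 + 176.9) = 15.5 m/s.

15.5 m/s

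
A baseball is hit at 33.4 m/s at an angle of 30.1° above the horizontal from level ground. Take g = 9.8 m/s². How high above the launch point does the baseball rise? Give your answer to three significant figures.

Vertical component of launch velocity: v_y = 33.4 sin 30.1° = 16.75 m/s.
At the highest point the vertical velocity is zero, so v_y² = 2 g h_max.
h_max = (16.75)² / (2 × 9.8) = 280.6 / 19.60 = 14.3 m.

14.3 m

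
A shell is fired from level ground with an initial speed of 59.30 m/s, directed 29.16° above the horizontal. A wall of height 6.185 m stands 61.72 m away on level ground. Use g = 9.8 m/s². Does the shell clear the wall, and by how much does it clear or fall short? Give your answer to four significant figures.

Yes — it clears the wall by 21.29 m.

v_x = 59.30 cos 29.16° = 51.784 m/s; v_y0 = 59.30 sin 29.16° = 28.894 m/s.
Time to reach the wall: t = 61.72 / 51.784 = 1.1919 s.
Height at that point: y = 28.894×1.1919 − 4.900×1.1919² = 27.478 m.
That is 27.478 − 6.185 = 21.29 m above the top of the wall, so the shell clears it.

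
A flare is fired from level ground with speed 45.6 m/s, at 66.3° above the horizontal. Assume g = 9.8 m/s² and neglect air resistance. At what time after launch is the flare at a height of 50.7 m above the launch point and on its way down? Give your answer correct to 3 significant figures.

7.05 s

v_y0 = 45.6 sin 66.3° = 41.75 m/s.
Set y = v_y0 t − ½ g t² = 50.7: 4.900 t² − 41.75 t + 50.7 = 0.
t = [41.75 ± √(1743 − 993.7)] / 9.8 = (41.75 ± 27.37) / 9.8, giving t = 1.47 s or t = 7.05 s.
On the way down corresponds to the larger root: t = 7.05 s.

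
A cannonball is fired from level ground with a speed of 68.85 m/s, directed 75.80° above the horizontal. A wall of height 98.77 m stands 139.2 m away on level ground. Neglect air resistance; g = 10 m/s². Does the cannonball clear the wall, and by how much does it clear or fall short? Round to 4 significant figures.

Yes — it clears the wall by 111.7 m.

v_x = 68.85 cos 75.80° = 16.889 m/s; v_y0 = 68.85 sin 75.80° = 66.746 m/s.
Time to reach the wall: t = 139.2 / 16.889 = 8.2421 s.
Height at that point: y = 66.746×8.2421 − 5.000×8.2421² = 210.47 m.
That is 210.47 − 98.77 = 111.7 m above the top of the wall, so the cannonball clears it.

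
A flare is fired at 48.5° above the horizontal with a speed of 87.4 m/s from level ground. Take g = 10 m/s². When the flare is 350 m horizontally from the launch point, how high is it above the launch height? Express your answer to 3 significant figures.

v_x = 87.4 cos 48.5° = 57.91 m/s, v_y0 = 87.4 sin 48.5° = 65.46 m/s.
Time to reach x = 350 m: t = x / v_x = 350 / 57.91 = 6.044 s.
y = v_y0 t − ½ g t² = 65.46×6.044 − 5.000×6.044² = 213 m.

213 m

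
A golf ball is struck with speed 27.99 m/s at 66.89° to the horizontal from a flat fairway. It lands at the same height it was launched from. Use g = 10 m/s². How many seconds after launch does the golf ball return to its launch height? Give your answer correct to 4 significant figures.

Vertical component: v_y = 27.99 sin 66.89° = 25.744 m/s.
For a projectile landing at launch height, time of flight is t = 2 v_y / g = 2 × 25.744 / 10 = 5.149 s.

5.149 s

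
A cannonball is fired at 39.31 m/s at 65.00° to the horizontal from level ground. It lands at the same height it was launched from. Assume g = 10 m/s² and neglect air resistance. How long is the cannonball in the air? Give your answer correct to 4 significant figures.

7.125 s

Vertical component: v_y = 39.31 sin 65.00° = 35.627 m/s.
For a projectile landing at launch height, time of flight is t = 2 v_y / g = 2 × 35.627 / 10 = 7.125 s.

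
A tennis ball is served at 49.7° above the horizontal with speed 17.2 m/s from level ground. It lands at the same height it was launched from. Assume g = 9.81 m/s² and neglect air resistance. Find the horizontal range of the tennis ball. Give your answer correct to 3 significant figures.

For level ground, R = v₀² sin(2θ) / g.
sin(2 × 49.7°) = sin 99.40° = 0.9866.
R = (17.2)² × 0.9866 / 9.81 = 29.8 m.

29.8 m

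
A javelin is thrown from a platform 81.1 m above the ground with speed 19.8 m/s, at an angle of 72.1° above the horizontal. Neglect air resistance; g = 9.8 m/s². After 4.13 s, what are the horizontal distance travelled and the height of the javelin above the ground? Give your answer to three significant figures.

x = 25.1 m, y = 75.3 m

v_x = 19.8 cos 72.1° = 6.086 m/s; v_y0 = 19.8 sin 72.1° = 18.84 m/s.
x = v_x t = 6.086 × 4.13 = 25.1 m.
y = 81.1 + v_y0 t − ½ g t² = 75.3 m.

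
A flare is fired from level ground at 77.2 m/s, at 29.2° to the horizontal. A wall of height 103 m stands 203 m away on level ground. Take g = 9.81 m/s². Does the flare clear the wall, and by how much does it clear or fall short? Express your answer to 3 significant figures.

v_x = 77.2 cos 29.2° = 67.39 m/s; v_y0 = 77.2 sin 29.2° = 37.66 m/s.
Time to reach the wall: t = 203 / 67.39 = 3.012 s.
Height at that point: y = 37.66×3.012 − 4.905×3.012² = 68.93 m.
That is 103 − 68.93 = 34.1 m below the top of the wall, so the flare does not clear it.

No — it falls 34.1 m short of clearing the wall.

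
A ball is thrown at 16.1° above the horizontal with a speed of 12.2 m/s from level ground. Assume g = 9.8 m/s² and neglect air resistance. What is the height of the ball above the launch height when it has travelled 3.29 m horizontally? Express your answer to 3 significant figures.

v_x = 12.2 cos 16.1° = 11.72 m/s, v_y0 = 12.2 sin 16.1° = 3.383 m/s.
Time to reach x = 3.29 m: t = x / v_x = 3.29 / 11.72 = 0.2807 s.
y = v_y0 t − ½ g t² = 3.383×0.2807 − 4.900×0.2807² = 0.564 m.

0.564 m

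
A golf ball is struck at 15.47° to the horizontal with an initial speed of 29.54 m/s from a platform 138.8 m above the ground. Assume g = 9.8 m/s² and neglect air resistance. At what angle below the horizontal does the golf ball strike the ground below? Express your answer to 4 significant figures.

61.64°

v_x = 29.54 cos 15.47° = 28.470 m/s.
At impact |v_y| = √(v_y0² + 2 g h) = √(7.8793² + 2×9.8×138.8) = 52.750 m/s.
Angle below horizontal = arctan(|v_y| / v_x) = arctan(52.750 / 28.470) = 61.64°.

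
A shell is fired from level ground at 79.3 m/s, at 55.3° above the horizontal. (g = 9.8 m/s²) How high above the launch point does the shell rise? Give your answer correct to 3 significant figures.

217 m

Vertical component of launch velocity: v_y = 79.3 sin 55.3° = 65.20 m/s.
At the highest point the vertical velocity is zero, so v_y² = 2 g h_max.
h_max = (65.20)² / (2 × 9.8) = 4251 / 19.60 = 217 m.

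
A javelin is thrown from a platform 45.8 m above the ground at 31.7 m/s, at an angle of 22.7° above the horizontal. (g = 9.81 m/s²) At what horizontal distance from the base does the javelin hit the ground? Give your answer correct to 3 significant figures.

133 m

Components: v_x = 31.7 cos 22.7° = 29.24 m/s, v_y = 31.7 sin 22.7° = 12.23 m/s.
Vertical: 0 = 45.8 + 12.23 t − ½(9.81) t² ⇒ 4.905 t² − 12.23 t − 45.8 = 0.
t = [12.23 + √(149.6 + 898.6)] / 9.810 = 4.547 s.
Horizontal: R = v_x · t = 29.24 × 4.547 = 133 m.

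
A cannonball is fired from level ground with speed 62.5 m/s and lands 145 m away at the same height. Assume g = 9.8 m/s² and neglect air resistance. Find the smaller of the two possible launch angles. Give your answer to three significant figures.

10.7°

Level-ground range: R = v₀² sin(2θ)/g ⇒ sin 2θ = R g / v₀² = 145×9.8/62.5² = 0.3638.
2θ = arcsin(0.3638) = 21.33° or 180° − 21.33° = 158.67°.
So θ = 10.7° or θ = 79.3°.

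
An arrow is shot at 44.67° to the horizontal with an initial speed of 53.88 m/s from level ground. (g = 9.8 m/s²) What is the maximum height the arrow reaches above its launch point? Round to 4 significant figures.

Vertical component of launch velocity: v_y = 53.88 sin 44.67° = 37.879 m/s.
At the highest point the vertical velocity is zero, so v_y² = 2 g h_max.
h_max = (37.879)² / (2 × 9.8) = 1434.8 / 19.60 = 73.20 m.

73.20 m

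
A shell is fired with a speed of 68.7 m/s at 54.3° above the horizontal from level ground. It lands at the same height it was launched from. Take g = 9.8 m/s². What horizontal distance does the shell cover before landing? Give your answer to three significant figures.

456 m

For level ground, R = v₀² sin(2θ) / g.
sin(2 × 54.3°) = sin 108.6° = 0.9478.
R = (68.7)² × 0.9478 / 9.8 = 456 m.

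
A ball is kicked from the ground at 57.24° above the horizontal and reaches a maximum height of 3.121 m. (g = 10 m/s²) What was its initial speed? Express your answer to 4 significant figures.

At maximum height v_y = 0, so (v₀ sin θ)² = 2 g H.
v₀ sin 57.24° = √(2 × 10 × 3.121) = 7.9006 m/s.
v₀ = 7.9006 / sin 57.24° = 7.9006 / 0.8409 = 9.395 m/s.

9.395 m/s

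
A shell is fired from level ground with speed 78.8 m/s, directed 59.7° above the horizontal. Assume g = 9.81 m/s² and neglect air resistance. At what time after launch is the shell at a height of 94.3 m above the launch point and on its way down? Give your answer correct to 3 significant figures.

v_y0 = 78.8 sin 59.7° = 68.04 m/s.
Set y = v_y0 t − ½ g t² = 94.3: 4.905 t² − 68.04 t + 94.3 = 0.
t = [68.04 ± √(4629 − 1850)] / 9.81 = (68.04 ± 52.72) / 9.81, giving t = 1.56 s or t = 12.3 s.
On the way down corresponds to the larger root: t = 12.3 s.

12.3 s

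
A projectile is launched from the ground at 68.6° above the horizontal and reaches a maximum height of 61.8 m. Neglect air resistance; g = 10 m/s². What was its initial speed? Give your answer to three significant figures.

At maximum height v_y = 0, so (v₀ sin θ)² = 2 g H.
v₀ sin 68.6° = √(2 × 10 × 61.8) = 35.16 m/s.
v₀ = 35.16 / sin 68.6° = 35.16 / 0.9311 = 37.8 m/s.

37.8 m/s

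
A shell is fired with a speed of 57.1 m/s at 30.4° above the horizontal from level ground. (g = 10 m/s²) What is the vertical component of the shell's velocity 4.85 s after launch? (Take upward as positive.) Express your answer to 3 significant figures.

Initial vertical component: v_y0 = 57.1 sin 30.4° = 28.89 m/s.
v_y(t) = v_y0 − g t = 28.89 − 10 × 4.85 = -19.6 m/s.

-19.6 m/s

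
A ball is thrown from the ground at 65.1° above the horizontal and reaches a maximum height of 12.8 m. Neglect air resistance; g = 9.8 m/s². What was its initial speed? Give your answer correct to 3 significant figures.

17.5 m/s

At maximum height v_y = 0, so (v₀ sin θ)² = 2 g H.
v₀ sin 65.1° = √(2 × 9.8 × 12.8) = 15.84 m/s.
v₀ = 15.84 / sin 65.1° = 15.84 / 0.9070 = 17.5 m/s.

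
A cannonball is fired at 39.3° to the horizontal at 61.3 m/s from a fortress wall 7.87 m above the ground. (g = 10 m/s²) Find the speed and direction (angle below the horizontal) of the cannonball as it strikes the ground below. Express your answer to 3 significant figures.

62.6 m/s at 40.7° below the horizontal

v_x = 61.3 cos 39.3° = 47.44 m/s (constant).
|v_y| at impact = √((38.83)² + 2×10×7.87) = 40.81 m/s.
Speed = √(47.44² + 40.81²) = 62.6 m/s; angle = arctan(40.81/47.44) = 40.7° below horizontal.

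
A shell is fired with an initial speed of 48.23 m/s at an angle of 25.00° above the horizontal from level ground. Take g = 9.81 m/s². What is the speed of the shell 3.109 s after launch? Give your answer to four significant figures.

44.87 m/s

v_x = 48.23 cos 25.00° = 43.711 m/s (constant).
v_y(t) = 48.23 sin 25.00° − g t = 20.383 − 9.81 × 3.109 = -10.116 m/s.
Speed = √(v_x² + v_y²) = √(1910.7 + 102.33) = 44.87 m/s.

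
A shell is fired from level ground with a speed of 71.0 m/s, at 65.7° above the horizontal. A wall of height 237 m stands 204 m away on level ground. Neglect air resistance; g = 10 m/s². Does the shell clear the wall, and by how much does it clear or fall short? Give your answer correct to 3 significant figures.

v_x = 71.0 cos 65.7° = 29.22 m/s; v_y0 = 71.0 sin 65.7° = 64.71 m/s.
Time to reach the wall: t = 204 / 29.22 = 6.982 s.
Height at that point: y = 64.71×6.982 − 5.000×6.982² = 208.1 m.
That is 237 − 208.1 = 28.9 m below the top of the wall, so the shell does not clear it.

No — it falls 28.9 m short of clearing the wall.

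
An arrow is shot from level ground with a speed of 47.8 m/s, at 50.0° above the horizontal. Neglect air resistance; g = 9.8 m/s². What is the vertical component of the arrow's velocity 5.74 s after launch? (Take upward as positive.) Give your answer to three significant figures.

Initial vertical component: v_y0 = 47.8 sin 50.0° = 36.62 m/s.
v_y(t) = v_y0 − g t = 36.62 − 9.8 × 5.74 = -19.6 m/s.

-19.6 m/s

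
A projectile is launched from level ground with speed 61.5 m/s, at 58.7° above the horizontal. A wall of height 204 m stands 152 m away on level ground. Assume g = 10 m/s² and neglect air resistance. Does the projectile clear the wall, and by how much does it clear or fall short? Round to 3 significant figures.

v_x = 61.5 cos 58.7° = 31.95 m/s; v_y0 = 61.5 sin 58.7° = 52.55 m/s.
Time to reach the wall: t = 152 / 31.95 = 4.757 s.
Height at that point: y = 52.55×4.757 − 5.000×4.757² = 136.8 m.
That is 204 − 136.8 = 67.2 m below the top of the wall, so the projectile does not clear it.

No — it falls 67.2 m short of clearing the wall.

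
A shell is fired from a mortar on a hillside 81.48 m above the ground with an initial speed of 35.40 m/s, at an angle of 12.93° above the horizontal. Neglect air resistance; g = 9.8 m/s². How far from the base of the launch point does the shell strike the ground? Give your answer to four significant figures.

171.3 m

Components: v_x = 35.40 cos 12.93° = 34.502 m/s, v_y = 35.40 sin 12.93° = 7.9211 m/s.
Vertical: 0 = 81.48 + 7.9211 t − ½(9.8) t² ⇒ 4.900 t² − 7.9211 t − 81.48 = 0.
t = [7.9211 + √(62.744 + 1597.0)] / 9.800 = 4.9654 s.
Horizontal: R = v_x · t = 34.502 × 4.9654 = 171.3 m.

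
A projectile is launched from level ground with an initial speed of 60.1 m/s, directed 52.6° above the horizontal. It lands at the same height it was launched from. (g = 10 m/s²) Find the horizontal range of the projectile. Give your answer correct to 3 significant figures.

For level ground, R = v₀² sin(2θ) / g.
sin(2 × 52.6°) = sin 105.2° = 0.9650.
R = (60.1)² × 0.9650 / 10 = 349 m.

349 m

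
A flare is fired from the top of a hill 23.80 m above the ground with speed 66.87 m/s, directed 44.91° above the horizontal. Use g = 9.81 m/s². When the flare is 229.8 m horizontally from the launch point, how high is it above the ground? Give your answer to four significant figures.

v_x = 66.87 cos 44.91° = 47.358 m/s, v_y0 = 66.87 sin 44.91° = 47.210 m/s.
Time to reach x = 229.8 m: t = x / v_x = 229.8 / 47.358 = 4.8524 s.
y = 23.80 + v_y0 t − ½ g t² = 23.80 + 47.210×4.8524 − 4.905×4.8524² = 137.4 m.

137.4 m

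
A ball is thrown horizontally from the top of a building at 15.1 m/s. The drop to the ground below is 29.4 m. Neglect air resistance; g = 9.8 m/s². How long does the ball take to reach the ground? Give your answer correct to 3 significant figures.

The horizontal speed doesn't affect the fall. With v_y0 = 0, h = ½ g t².
t = √(2 × 29.4 / 9.8) = √6.000 = 2.45 s.

2.45 s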